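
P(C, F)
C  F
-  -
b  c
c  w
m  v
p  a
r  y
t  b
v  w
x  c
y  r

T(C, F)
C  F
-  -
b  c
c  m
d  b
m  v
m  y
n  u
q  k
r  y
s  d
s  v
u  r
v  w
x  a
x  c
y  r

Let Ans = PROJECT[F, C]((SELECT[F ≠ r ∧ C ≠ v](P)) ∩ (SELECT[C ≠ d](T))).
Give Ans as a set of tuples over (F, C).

Apply σ_{F ≠ r ∧ C ≠ v}; surviving tuples: {(b, c), (c, w), (m, v), (p, a), (r, y), (t, b), (x, c)}
Apply σ_{C ≠ d}; surviving tuples: {(b, c), (c, m), (m, v), (m, y), (n, u), (q, k), (r, y), (s, d), (s, v), (u, r), (v, w), (x, a), (x, c), (y, r)}
Taking the intersection: {(b, c), (m, v), (r, y), (x, c)}
Keep only column(s) F, C: {(c, b), (c, x), (v, m), (y, r)}

{(c, b), (c, x), (v, m), (y, r)}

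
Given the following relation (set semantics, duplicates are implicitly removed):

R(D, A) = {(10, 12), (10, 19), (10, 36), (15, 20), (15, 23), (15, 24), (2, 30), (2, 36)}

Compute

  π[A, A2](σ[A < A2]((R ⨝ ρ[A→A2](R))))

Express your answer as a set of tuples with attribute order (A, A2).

ρ[A→A2]: schema becomes (D, A2); tuples unchanged.
Joining R and ρ[A→A2](R) on D yields {(10, 12, 12), (10, 12, 19), (10, 12, 36), (10, 19, 12), (10, 19, 19), (10, 19, 36), (10, 36, 12), (10, 36, 19), (10, 36, 36), (15, 20, 20), (15, 20, 23), (15, 20, 24), (15, 23, 20), (15, 23, 23), (15, 23, 24), (15, 24, 20), (15, 24, 23), (15, 24, 24), (2, 30, 30), (2, 30, 36), (2, 36, 30), (2, 36, 36)}.
σ[A < A2]: keep tuples satisfying A < A2 → {(10, 12, 19), (10, 12, 36), (10, 19, 36), (15, 20, 23), (15, 20, 24), (15, 23, 24), (2, 30, 36)}
π_{A, A2} gives {(12, 19), (12, 36), (19, 36), (20, 23), (20, 24), (23, 24), (30, 36)}.

{(12, 19), (12, 36), (19, 36), (20, 23), (20, 24), (23, 24), (30, 36)}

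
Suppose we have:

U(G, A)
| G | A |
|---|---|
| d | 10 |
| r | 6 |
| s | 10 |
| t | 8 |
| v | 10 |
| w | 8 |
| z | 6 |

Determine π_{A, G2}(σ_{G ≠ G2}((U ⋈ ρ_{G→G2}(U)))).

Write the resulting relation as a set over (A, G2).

{(10, d), (10, s), (10, v), (6, r), (6, z), (8, t), (8, w)}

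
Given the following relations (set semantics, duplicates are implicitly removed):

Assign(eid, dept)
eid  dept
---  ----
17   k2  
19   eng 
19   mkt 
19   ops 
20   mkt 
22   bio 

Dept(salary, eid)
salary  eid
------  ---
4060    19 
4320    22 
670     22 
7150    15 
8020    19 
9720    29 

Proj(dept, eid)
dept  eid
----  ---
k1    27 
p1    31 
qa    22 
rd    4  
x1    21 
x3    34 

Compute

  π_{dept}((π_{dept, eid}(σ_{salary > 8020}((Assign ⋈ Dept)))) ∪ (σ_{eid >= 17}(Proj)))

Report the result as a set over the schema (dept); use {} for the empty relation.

Joining Assign and Dept on eid yields {(19, eng, 4060), (19, eng, 8020), (19, mkt, 4060), (19, mkt, 8020), (19, ops, 4060), (19, ops, 8020), (22, bio, 4320), (22, bio, 670)}.
Selection salary > 8020: {}
π_{dept, eid} gives {}.
Selection eid >= 17: {(k1, 27), (p1, 31), (qa, 22), (x1, 21), (x3, 34)}
Union: {} with {(k1, 27), (p1, 31), (qa, 22), (x1, 21), (x3, 34)} → {(k1, 27), (p1, 31), (qa, 22), (x1, 21), (x3, 34)}
π_{dept} gives {k1, p1, qa, x1, x3}.

{k1, p1, qa, x1, x3}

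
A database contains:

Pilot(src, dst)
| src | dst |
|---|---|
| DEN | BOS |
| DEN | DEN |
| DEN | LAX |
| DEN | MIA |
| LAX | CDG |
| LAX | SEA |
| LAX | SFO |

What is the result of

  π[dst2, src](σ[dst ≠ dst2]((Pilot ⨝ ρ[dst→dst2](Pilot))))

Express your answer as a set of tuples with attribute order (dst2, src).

{(BOS, DEN), (CDG, LAX), (DEN, DEN), (LAX, DEN), (MIA, DEN), (SEA, LAX), (SFO, LAX)}

ρ[dst→dst2]: schema becomes (src, dst2); tuples unchanged.
Natural join on src: {(DEN, BOS, BOS), (DEN, BOS, DEN), (DEN, BOS, LAX), (DEN, BOS, MIA), (DEN, DEN, BOS), (DEN, DEN, DEN), (DEN, DEN, LAX), (DEN, DEN, MIA), (DEN, LAX, BOS), (DEN, LAX, DEN), (DEN, LAX, LAX), (DEN, LAX, MIA), (DEN, MIA, BOS), (DEN, MIA, DEN), (DEN, MIA, LAX), (DEN, MIA, MIA), (LAX, CDG, CDG), (LAX, CDG, SEA), (LAX, CDG, SFO), (LAX, SEA, CDG), (LAX, SEA, SEA), (LAX, SEA, SFO), (LAX, SFO, CDG), (LAX, SFO, SEA), (LAX, SFO, SFO)}
Filtering on dst ≠ dst2 leaves {(DEN, BOS, DEN), (DEN, BOS, LAX), (DEN, BOS, MIA), (DEN, DEN, BOS), (DEN, DEN, LAX), (DEN, DEN, MIA), (DEN, LAX, BOS), (DEN, LAX, DEN), (DEN, LAX, MIA), (DEN, MIA, BOS), (DEN, MIA, DEN), (DEN, MIA, LAX), (LAX, CDG, SEA), (LAX, CDG, SFO), (LAX, SEA, CDG), (LAX, SEA, SFO), (LAX, SFO, CDG), (LAX, SFO, SEA)}.
π_{dst2, src} gives {(BOS, DEN), (CDG, LAX), (DEN, DEN), (LAX, DEN), (MIA, DEN), (SEA, LAX), (SFO, LAX)} (11 duplicate(s) eliminated).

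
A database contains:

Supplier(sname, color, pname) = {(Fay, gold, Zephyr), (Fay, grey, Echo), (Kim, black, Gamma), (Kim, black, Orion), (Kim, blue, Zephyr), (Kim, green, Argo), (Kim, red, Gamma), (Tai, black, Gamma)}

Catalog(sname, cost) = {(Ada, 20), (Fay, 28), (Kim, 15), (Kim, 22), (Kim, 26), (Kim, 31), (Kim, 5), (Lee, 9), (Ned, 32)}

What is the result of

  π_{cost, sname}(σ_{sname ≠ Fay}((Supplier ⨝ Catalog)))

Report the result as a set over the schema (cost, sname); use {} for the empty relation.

Joining Supplier and Catalog on sname yields {(Fay, gold, Zephyr, 28), (Fay, grey, Echo, 28), (Kim, black, Gamma, 15), (Kim, black, Gamma, 22), (Kim, black, Gamma, 26), (Kim, black, Gamma, 31), (Kim, black, Gamma, 5), (Kim, black, Orion, 15), (Kim, black, Orion, 22), (Kim, black, Orion, 26), (Kim, black, Orion, 31), (Kim, black, Orion, 5), (Kim, blue, Zephyr, 15), (Kim, blue, Zephyr, 22), (Kim, blue, Zephyr, 26), (Kim, blue, Zephyr, 31), (Kim, blue, Zephyr, 5), (Kim, green, Argo, 15), (Kim, green, Argo, 22), (Kim, green, Argo, 26), (Kim, green, Argo, 31), (Kim, green, Argo, 5), (Kim, red, Gamma, 15), (Kim, red, Gamma, 22), (Kim, red, Gamma, 26), (Kim, red, Gamma, 31), (Kim, red, Gamma, 5)}.
σ[sname ≠ Fay]: keep tuples satisfying sname ≠ Fay → {(Kim, black, Gamma, 15), (Kim, black, Gamma, 22), (Kim, black, Gamma, 26), (Kim, black, Gamma, 31), (Kim, black, Gamma, 5), (Kim, black, Orion, 15), (Kim, black, Orion, 22), (Kim, black, Orion, 26), (Kim, black, Orion, 31), (Kim, black, Orion, 5), (Kim, blue, Zephyr, 15), (Kim, blue, Zephyr, 22), (Kim, blue, Zephyr, 26), (Kim, blue, Zephyr, 31), (Kim, blue, Zephyr, 5), (Kim, green, Argo, 15), (Kim, green, Argo, 22), (Kim, green, Argo, 26), (Kim, green, Argo, 31), (Kim, green, Argo, 5), (Kim, red, Gamma, 15), (Kim, red, Gamma, 22), (Kim, red, Gamma, 26), (Kim, red, Gamma, 31), (Kim, red, Gamma, 5)}
π_{cost, sname} gives {(15, Kim), (22, Kim), (26, Kim), (31, Kim), (5, Kim)} (20 duplicate(s) eliminated).

{(15, Kim), (22, Kim), (26, Kim), (31, Kim), (5, Kim)}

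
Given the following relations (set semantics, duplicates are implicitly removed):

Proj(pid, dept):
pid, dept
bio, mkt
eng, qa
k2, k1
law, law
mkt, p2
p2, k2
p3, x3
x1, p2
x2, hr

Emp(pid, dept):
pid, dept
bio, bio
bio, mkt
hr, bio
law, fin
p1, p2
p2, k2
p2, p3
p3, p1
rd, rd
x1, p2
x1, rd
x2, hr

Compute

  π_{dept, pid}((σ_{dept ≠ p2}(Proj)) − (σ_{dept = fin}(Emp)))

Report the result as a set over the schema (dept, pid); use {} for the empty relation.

{(hr, x2), (k1, k2), (k2, p2), (law, law), (mkt, bio), (qa, eng), (x3, p3)}

Selection dept ≠ p2: {(bio, mkt), (eng, qa), (k2, k1), (law, law), (p2, k2), (p3, x3), (x2, hr)}
Selection dept = fin: {(law, fin)}
Taking the difference: {(bio, mkt), (eng, qa), (k2, k1), (law, law), (p2, k2), (p3, x3), (x2, hr)}
Keep only column(s) dept, pid: {(hr, x2), (k1, k2), (k2, p2), (law, law), (mkt, bio), (qa, eng), (x3, p3)}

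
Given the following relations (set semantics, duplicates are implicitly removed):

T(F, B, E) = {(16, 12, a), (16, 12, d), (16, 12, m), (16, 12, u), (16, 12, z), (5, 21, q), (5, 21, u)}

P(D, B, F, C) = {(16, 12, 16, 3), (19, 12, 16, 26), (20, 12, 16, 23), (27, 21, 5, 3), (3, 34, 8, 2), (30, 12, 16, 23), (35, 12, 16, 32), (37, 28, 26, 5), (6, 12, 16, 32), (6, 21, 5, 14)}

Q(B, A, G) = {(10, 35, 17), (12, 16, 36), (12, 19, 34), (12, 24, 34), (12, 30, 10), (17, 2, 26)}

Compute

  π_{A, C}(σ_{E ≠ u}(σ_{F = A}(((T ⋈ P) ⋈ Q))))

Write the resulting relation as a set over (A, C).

{(16, 23), (16, 26), (16, 3), (16, 32)}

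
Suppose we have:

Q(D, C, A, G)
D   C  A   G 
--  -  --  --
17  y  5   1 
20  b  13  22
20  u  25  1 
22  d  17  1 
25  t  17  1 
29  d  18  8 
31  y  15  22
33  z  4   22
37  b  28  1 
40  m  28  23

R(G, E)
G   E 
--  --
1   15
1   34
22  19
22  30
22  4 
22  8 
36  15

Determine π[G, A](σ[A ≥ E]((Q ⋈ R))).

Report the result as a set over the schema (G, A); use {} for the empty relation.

{(1, 17), (1, 25), (1, 28), (22, 13), (22, 15), (22, 4)}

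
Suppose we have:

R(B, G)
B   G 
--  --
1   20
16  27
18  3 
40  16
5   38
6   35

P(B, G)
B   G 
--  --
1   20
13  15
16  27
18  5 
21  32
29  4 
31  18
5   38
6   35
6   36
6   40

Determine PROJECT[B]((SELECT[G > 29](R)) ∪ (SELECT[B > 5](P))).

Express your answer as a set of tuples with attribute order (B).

{13, 16, 18, 21, 29, 31, 5, 6}

σ[G > 29]: keep tuples satisfying G > 29 → {(5, 38), (6, 35)}
σ[B > 5]: keep tuples satisfying B > 5 → {(13, 15), (16, 27), (18, 5), (21, 32), (29, 4), (31, 18), (6, 35), (6, 36), (6, 40)}
Set union of the two operands is {(13, 15), (16, 27), (18, 5), (21, 32), (29, 4), (31, 18), (5, 38), (6, 35), (6, 36), (6, 40)}.
π[B]: project onto (B) (2 duplicate(s) eliminated) → {13, 16, 18, 21, 29, 31, 5, 6}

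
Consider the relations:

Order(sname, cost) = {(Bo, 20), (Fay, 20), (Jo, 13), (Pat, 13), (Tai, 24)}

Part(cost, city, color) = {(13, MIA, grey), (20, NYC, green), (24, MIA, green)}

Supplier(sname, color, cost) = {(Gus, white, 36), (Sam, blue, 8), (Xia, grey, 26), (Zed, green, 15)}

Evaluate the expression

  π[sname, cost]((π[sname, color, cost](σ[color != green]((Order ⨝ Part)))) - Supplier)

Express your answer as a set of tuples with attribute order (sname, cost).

Order ⋈ Part (natural join on cost): {(Bo, 20, NYC, green), (Fay, 20, NYC, green), (Jo, 13, MIA, grey), (Pat, 13, MIA, grey), (Tai, 24, MIA, green)}
σ[color != green]: keep tuples satisfying color != green → {(Jo, 13, MIA, grey), (Pat, 13, MIA, grey)}
π_{sname, color, cost} gives {(Jo, grey, 13), (Pat, grey, 13)}.
Taking the difference: {(Jo, grey, 13), (Pat, grey, 13)}
π_{sname, cost} gives {(Jo, 13), (Pat, 13)}.

{(Jo, 13), (Pat, 13)}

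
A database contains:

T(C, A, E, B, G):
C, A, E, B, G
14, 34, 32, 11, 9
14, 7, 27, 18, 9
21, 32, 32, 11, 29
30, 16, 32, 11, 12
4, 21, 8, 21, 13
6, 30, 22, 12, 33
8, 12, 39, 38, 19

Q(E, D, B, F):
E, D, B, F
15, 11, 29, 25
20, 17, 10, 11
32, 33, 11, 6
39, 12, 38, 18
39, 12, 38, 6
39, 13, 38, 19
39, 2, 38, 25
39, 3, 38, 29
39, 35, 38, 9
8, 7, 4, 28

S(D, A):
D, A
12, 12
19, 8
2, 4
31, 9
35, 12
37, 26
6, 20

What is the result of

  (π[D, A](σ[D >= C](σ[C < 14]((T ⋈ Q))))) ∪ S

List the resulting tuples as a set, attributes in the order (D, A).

{(12, 12), (13, 12), (19, 8), (2, 4), (31, 9), (35, 12), (37, 26), (6, 20)}

T ⋈ Q (natural join on E, B): {(14, 34, 32, 11, 9, 33, 6), (21, 32, 32, 11, 29, 33, 6), (30, 16, 32, 11, 12, 33, 6), (8, 12, 39, 38, 19, 12, 18), (8, 12, 39, 38, 19, 12, 6), (8, 12, 39, 38, 19, 13, 19), (8, 12, 39, 38, 19, 2, 25), (8, 12, 39, 38, 19, 3, 29), (8, 12, 39, 38, 19, 35, 9)}
σ[C < 14]: keep tuples satisfying C < 14 → {(8, 12, 39, 38, 19, 12, 18), (8, 12, 39, 38, 19, 12, 6), (8, 12, 39, 38, 19, 13, 19), (8, 12, 39, 38, 19, 2, 25), (8, 12, 39, 38, 19, 3, 29), (8, 12, 39, 38, 19, 35, 9)}
σ[D >= C]: keep tuples satisfying D >= C → {(8, 12, 39, 38, 19, 12, 18), (8, 12, 39, 38, 19, 12, 6), (8, 12, 39, 38, 19, 13, 19), (8, 12, 39, 38, 19, 35, 9)}
π_{D, A} gives {(12, 12), (13, 12), (35, 12)} (1 duplicate(s) eliminated).
Taking the union: {(12, 12), (13, 12), (19, 8), (2, 4), (31, 9), (35, 12), (37, 26), (6, 20)}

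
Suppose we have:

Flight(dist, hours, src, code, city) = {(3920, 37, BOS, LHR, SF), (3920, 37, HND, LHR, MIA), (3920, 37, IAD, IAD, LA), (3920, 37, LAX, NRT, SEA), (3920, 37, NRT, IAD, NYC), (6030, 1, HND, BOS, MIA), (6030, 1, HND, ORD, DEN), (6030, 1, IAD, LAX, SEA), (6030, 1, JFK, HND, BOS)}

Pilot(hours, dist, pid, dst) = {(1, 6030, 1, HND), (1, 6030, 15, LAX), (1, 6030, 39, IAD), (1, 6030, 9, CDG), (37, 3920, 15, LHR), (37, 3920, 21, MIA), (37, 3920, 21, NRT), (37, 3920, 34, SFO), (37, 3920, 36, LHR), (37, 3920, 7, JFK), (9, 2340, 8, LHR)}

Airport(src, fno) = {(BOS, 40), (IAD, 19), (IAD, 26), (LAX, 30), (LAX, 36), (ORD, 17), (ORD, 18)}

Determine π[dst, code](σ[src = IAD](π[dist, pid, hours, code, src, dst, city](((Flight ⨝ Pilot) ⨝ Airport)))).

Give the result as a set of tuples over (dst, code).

{(CDG, LAX), (HND, LAX), (IAD, LAX), (JFK, IAD), (LAX, LAX), (LHR, IAD), (MIA, IAD), (NRT, IAD), (SFO, IAD)}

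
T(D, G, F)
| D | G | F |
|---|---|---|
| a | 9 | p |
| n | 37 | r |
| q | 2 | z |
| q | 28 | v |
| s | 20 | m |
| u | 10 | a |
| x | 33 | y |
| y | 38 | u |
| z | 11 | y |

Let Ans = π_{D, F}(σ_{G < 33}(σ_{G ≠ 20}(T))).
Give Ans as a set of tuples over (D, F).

{(a, p), (q, v), (q, z), (u, a), (z, y)}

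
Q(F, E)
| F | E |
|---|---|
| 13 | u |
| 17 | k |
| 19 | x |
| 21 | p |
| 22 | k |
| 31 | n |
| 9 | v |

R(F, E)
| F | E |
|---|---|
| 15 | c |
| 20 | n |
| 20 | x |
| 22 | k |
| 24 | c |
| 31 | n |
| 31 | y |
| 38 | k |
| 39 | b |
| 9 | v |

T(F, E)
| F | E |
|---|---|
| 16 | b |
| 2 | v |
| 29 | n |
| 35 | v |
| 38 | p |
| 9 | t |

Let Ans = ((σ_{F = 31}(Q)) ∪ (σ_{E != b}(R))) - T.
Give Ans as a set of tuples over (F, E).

{(15, c), (20, n), (20, x), (22, k), (24, c), (31, n), (31, y), (38, k), (9, v)}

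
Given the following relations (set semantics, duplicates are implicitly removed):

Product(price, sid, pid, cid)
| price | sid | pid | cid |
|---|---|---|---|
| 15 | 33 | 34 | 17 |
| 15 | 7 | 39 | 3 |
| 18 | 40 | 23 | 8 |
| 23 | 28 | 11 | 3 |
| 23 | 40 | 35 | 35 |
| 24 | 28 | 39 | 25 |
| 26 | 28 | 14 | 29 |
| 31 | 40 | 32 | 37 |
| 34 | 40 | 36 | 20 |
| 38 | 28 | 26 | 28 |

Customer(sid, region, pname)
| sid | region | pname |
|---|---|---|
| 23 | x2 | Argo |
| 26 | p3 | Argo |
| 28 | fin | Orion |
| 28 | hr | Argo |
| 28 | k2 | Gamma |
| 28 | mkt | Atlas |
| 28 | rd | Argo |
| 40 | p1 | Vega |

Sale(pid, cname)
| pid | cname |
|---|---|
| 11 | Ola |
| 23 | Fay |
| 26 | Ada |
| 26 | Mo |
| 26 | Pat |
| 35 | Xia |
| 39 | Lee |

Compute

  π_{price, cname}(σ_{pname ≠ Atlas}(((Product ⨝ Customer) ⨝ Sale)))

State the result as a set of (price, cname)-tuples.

{(18, Fay), (23, Ola), (23, Xia), (24, Lee), (38, Ada), (38, Mo), (38, Pat)}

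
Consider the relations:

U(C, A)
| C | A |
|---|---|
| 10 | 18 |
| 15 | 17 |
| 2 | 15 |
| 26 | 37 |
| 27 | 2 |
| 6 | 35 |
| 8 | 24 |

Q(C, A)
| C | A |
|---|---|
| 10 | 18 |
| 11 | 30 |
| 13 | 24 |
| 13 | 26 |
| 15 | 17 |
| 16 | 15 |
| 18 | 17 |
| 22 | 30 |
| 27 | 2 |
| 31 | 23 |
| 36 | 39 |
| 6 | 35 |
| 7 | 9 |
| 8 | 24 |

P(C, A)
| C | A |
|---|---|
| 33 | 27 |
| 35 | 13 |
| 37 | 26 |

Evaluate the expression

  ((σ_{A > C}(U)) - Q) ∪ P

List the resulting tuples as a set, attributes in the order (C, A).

{(2, 15), (26, 37), (33, 27), (35, 13), (37, 26)}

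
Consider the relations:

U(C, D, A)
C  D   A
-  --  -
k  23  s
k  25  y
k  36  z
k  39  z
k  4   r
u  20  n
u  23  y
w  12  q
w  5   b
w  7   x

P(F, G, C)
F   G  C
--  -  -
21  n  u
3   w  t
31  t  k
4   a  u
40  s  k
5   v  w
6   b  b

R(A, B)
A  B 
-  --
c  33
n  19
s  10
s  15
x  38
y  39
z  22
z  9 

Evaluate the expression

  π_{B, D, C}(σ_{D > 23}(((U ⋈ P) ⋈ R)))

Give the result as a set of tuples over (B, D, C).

{(22, 36, k), (22, 39, k), (39, 25, k), (9, 36, k), (9, 39, k)}

Joining U and P on C yields {(k, 23, s, 31, t), (k, 23, s, 40, s), (k, 25, y, 31, t), (k, 25, y, 40, s), (k, 36, z, 31, t), (k, 36, z, 40, s), (k, 39, z, 31, t), (k, 39, z, 40, s), (k, 4, r, 31, t), (k, 4, r, 40, s), (u, 20, n, 21, n), (u, 20, n, 4, a), (u, 23, y, 21, n), (u, 23, y, 4, a), (w, 12, q, 5, v), (w, 5, b, 5, v), (w, 7, x, 5, v)}.
Joining (U ⋈ P) and R on A yields {(k, 23, s, 31, t, 10), (k, 23, s, 31, t, 15), (k, 23, s, 40, s, 10), (k, 23, s, 40, s, 15), (k, 25, y, 31, t, 39), (k, 25, y, 40, s, 39), (k, 36, z, 31, t, 22), (k, 36, z, 31, t, 9), (k, 36, z, 40, s, 22), (k, 36, z, 40, s, 9), (k, 39, z, 31, t, 22), (k, 39, z, 31, t, 9), (k, 39, z, 40, s, 22), (k, 39, z, 40, s, 9), (u, 20, n, 21, n, 19), (u, 20, n, 4, a, 19), (u, 23, y, 21, n, 39), (u, 23, y, 4, a, 39), (w, 7, x, 5, v, 38)}.
Apply σ_{D > 23}; surviving tuples: {(k, 25, y, 31, t, 39), (k, 25, y, 40, s, 39), (k, 36, z, 31, t, 22), (k, 36, z, 31, t, 9), (k, 36, z, 40, s, 22), (k, 36, z, 40, s, 9), (k, 39, z, 31, t, 22), (k, 39, z, 31, t, 9), (k, 39, z, 40, s, 22), (k, 39, z, 40, s, 9)}
Projecting to B, D, C (5 duplicate(s) eliminated): {(22, 36, k), (22, 39, k), (39, 25, k), (9, 36, k), (9, 39, k)}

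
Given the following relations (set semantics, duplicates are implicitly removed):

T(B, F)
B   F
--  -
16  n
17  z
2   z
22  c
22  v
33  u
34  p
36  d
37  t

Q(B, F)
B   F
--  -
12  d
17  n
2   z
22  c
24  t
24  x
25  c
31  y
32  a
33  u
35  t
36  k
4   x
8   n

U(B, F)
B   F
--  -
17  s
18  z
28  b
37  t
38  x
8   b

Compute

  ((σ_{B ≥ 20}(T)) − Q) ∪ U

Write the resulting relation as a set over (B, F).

Selection B ≥ 20: {(22, c), (22, v), (33, u), (34, p), (36, d), (37, t)}
Difference: {(22, c), (22, v), (33, u), (34, p), (36, d), (37, t)} with {(12, d), (17, n), (2, z), (22, c), (24, t), (24, x), (25, c), (31, y), (32, a), (33, u), (35, t), (36, k), (4, x), (8, n)} → {(22, v), (34, p), (36, d), (37, t)}
Union: {(22, v), (34, p), (36, d), (37, t)} with {(17, s), (18, z), (28, b), (37, t), (38, x), (8, b)} → {(17, s), (18, z), (22, v), (28, b), (34, p), (36, d), (37, t), (38, x), (8, b)}

{(17, s), (18, z), (22, v), (28, b), (34, p), (36, d), (37, t), (38, x), (8, b)}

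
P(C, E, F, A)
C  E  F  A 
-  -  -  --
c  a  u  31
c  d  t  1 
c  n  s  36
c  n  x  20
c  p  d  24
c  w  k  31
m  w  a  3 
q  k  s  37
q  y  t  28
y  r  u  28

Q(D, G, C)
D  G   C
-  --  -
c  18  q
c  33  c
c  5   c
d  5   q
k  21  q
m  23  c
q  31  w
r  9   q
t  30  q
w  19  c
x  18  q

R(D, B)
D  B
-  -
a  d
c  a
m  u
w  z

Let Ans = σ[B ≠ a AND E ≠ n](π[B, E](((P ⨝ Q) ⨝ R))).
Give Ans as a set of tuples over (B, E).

Natural join on C: {(c, a, u, 31, c, 33), (c, a, u, 31, c, 5), (c, a, u, 31, m, 23), (c, a, u, 31, w, 19), (c, d, t, 1, c, 33), (c, d, t, 1, c, 5), (c, d, t, 1, m, 23), (c, d, t, 1, w, 19), (c, n, s, 36, c, 33), (c, n, s, 36, c, 5), (c, n, s, 36, m, 23), (c, n, s, 36, w, 19), (c, n, x, 20, c, 33), (c, n, x, 20, c, 5), (c, n, x, 20, m, 23), (c, n, x, 20, w, 19), (c, p, d, 24, c, 33), (c, p, d, 24, c, 5), (c, p, d, 24, m, 23), (c, p, d, 24, w, 19), (c, w, k, 31, c, 33), (c, w, k, 31, c, 5), (c, w, k, 31, m, 23), (c, w, k, 31, w, 19), (q, k, s, 37, c, 18), (q, k, s, 37, d, 5), (q, k, s, 37, k, 21), (q, k, s, 37, r, 9), (q, k, s, 37, t, 30), (q, k, s, 37, x, 18), (q, y, t, 28, c, 18), (q, y, t, 28, d, 5), (q, y, t, 28, k, 21), (q, y, t, 28, r, 9), (q, y, t, 28, t, 30), (q, y, t, 28, x, 18)}
Natural join on D: {(c, a, u, 31, c, 33, a), (c, a, u, 31, c, 5, a), (c, a, u, 31, m, 23, u), (c, a, u, 31, w, 19, z), (c, d, t, 1, c, 33, a), (c, d, t, 1, c, 5, a), (c, d, t, 1, m, 23, u), (c, d, t, 1, w, 19, z), (c, n, s, 36, c, 33, a), (c, n, s, 36, c, 5, a), (c, n, s, 36, m, 23, u), (c, n, s, 36, w, 19, z), (c, n, x, 20, c, 33, a), (c, n, x, 20, c, 5, a), (c, n, x, 20, m, 23, u), (c, n, x, 20, w, 19, z), (c, p, d, 24, c, 33, a), (c, p, d, 24, c, 5, a), (c, p, d, 24, m, 23, u), (c, p, d, 24, w, 19, z), (c, w, k, 31, c, 33, a), (c, w, k, 31, c, 5, a), (c, w, k, 31, m, 23, u), (c, w, k, 31, w, 19, z), (q, k, s, 37, c, 18, a), (q, y, t, 28, c, 18, a)}
Keep only column(s) B, E (9 duplicate(s) eliminated): {(a, a), (a, d), (a, k), (a, n), (a, p), (a, w), (a, y), (u, a), (u, d), (u, n), (u, p), (u, w), (z, a), (z, d), (z, n), (z, p), (z, w)}
Filtering on B ≠ a AND E ≠ n leaves {(u, a), (u, d), (u, p), (u, w), (z, a), (z, d), (z, p), (z, w)}.

{(u, a), (u, d), (u, p), (u, w), (z, a), (z, d), (z, p), (z, w)}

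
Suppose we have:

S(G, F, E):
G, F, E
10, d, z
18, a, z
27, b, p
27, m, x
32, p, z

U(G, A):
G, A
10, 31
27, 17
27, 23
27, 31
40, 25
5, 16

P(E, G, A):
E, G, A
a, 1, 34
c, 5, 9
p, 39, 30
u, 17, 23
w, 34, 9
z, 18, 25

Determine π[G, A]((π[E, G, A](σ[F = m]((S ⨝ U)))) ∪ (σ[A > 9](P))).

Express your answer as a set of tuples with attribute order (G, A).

Joining S and U on G yields {(10, d, z, 31), (27, b, p, 17), (27, b, p, 23), (27, b, p, 31), (27, m, x, 17), (27, m, x, 23), (27, m, x, 31)}.
σ[F = m]: keep tuples satisfying F = m → {(27, m, x, 17), (27, m, x, 23), (27, m, x, 31)}
π_{E, G, A} gives {(x, 27, 17), (x, 27, 23), (x, 27, 31)}.
σ[A > 9]: keep tuples satisfying A > 9 → {(a, 1, 34), (p, 39, 30), (u, 17, 23), (z, 18, 25)}
Taking the union: {(a, 1, 34), (p, 39, 30), (u, 17, 23), (x, 27, 17), (x, 27, 23), (x, 27, 31), (z, 18, 25)}
π_{G, A} gives {(1, 34), (17, 23), (18, 25), (27, 17), (27, 23), (27, 31), (39, 30)}.

{(1, 34), (17, 23), (18, 25), (27, 17), (27, 23), (27, 31), (39, 30)}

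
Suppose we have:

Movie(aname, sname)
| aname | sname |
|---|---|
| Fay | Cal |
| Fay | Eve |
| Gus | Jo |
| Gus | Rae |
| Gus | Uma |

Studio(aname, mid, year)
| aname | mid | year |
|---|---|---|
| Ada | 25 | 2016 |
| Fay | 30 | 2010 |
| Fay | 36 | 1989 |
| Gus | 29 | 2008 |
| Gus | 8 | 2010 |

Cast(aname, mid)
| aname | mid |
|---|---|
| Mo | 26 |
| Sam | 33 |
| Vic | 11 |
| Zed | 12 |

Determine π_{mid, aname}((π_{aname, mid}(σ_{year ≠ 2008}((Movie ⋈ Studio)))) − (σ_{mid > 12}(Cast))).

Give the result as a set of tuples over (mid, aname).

Movie ⋈ Studio (natural join on aname): {(Fay, Cal, 30, 2010), (Fay, Cal, 36, 1989), (Fay, Eve, 30, 2010), (Fay, Eve, 36, 1989), (Gus, Jo, 29, 2008), (Gus, Jo, 8, 2010), (Gus, Rae, 29, 2008), (Gus, Rae, 8, 2010), (Gus, Uma, 29, 2008), (Gus, Uma, 8, 2010)}
σ[year ≠ 2008]: keep tuples satisfying year ≠ 2008 → {(Fay, Cal, 30, 2010), (Fay, Cal, 36, 1989), (Fay, Eve, 30, 2010), (Fay, Eve, 36, 1989), (Gus, Jo, 8, 2010), (Gus, Rae, 8, 2010), (Gus, Uma, 8, 2010)}
Projecting to aname, mid (4 duplicate(s) eliminated): {(Fay, 30), (Fay, 36), (Gus, 8)}
σ[mid > 12]: keep tuples satisfying mid > 12 → {(Mo, 26), (Sam, 33)}
Set difference of the two operands is {(Fay, 30), (Fay, 36), (Gus, 8)}.
Projecting to mid, aname: {(30, Fay), (36, Fay), (8, Gus)}

{(30, Fay), (36, Fay), (8, Gus)}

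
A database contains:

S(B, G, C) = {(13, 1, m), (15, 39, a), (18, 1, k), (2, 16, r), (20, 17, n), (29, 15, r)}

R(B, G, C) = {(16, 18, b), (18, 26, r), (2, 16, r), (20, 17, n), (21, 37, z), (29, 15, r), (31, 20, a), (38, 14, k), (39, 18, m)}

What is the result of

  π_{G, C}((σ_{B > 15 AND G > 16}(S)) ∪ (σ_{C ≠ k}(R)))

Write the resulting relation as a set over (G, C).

Filtering on B > 15 AND G > 16 leaves {(20, 17, n)}.
Filtering on C ≠ k leaves {(16, 18, b), (18, 26, r), (2, 16, r), (20, 17, n), (21, 37, z), (29, 15, r), (31, 20, a), (39, 18, m)}.
Taking the union: {(16, 18, b), (18, 26, r), (2, 16, r), (20, 17, n), (21, 37, z), (29, 15, r), (31, 20, a), (39, 18, m)}
Keep only column(s) G, C: {(15, r), (16, r), (17, n), (18, b), (18, m), (20, a), (26, r), (37, z)}

{(15, r), (16, r), (17, n), (18, b), (18, m), (20, a), (26, r), (37, z)}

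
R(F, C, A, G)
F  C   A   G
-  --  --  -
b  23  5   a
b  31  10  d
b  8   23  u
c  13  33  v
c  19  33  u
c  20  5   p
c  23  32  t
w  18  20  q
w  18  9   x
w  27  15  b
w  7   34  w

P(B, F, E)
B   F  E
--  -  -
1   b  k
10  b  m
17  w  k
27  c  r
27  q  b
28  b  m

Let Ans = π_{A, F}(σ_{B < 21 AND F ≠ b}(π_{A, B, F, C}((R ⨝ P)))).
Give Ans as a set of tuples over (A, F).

{(15, w), (20, w), (34, w), (9, w)}

Natural join on F: {(b, 23, 5, a, 1, k), (b, 23, 5, a, 10, m), (b, 23, 5, a, 28, m), (b, 31, 10, d, 1, k), (b, 31, 10, d, 10, m), (b, 31, 10, d, 28, m), (b, 8, 23, u, 1, k), (b, 8, 23, u, 10, m), (b, 8, 23, u, 28, m), (c, 13, 33, v, 27, r), (c, 19, 33, u, 27, r), (c, 20, 5, p, 27, r), (c, 23, 32, t, 27, r), (w, 18, 20, q, 17, k), (w, 18, 9, x, 17, k), (w, 27, 15, b, 17, k), (w, 7, 34, w, 17, k)}
Projecting to A, B, F, C: {(10, 1, b, 31), (10, 10, b, 31), (10, 28, b, 31), (15, 17, w, 27), (20, 17, w, 18), (23, 1, b, 8), (23, 10, b, 8), (23, 28, b, 8), (32, 27, c, 23), (33, 27, c, 13), (33, 27, c, 19), (34, 17, w, 7), (5, 1, b, 23), (5, 10, b, 23), (5, 27, c, 20), (5, 28, b, 23), (9, 17, w, 18)}
Filtering on B < 21 AND F ≠ b leaves {(15, 17, w, 27), (20, 17, w, 18), (34, 17, w, 7), (9, 17, w, 18)}.
Projecting to A, F: {(15, w), (20, w), (34, w), (9, w)}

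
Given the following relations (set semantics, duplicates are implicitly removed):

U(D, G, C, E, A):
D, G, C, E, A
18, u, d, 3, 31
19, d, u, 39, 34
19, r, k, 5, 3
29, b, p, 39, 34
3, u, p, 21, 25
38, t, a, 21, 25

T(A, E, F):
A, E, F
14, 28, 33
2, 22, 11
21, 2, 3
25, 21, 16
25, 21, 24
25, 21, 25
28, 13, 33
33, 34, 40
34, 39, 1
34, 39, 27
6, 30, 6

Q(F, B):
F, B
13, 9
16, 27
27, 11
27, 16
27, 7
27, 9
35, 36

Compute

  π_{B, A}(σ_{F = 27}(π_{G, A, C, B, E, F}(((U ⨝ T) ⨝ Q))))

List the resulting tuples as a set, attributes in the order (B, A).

{(11, 34), (16, 34), (7, 34), (9, 34)}

Joining U and T on E, A yields {(19, d, u, 39, 34, 1), (19, d, u, 39, 34, 27), (29, b, p, 39, 34, 1), (29, b, p, 39, 34, 27), (3, u, p, 21, 25, 16), (3, u, p, 21, 25, 24), (3, u, p, 21, 25, 25), (38, t, a, 21, 25, 16), (38, t, a, 21, 25, 24), (38, t, a, 21, 25, 25)}.
Joining (U ⨝ T) and Q on F yields {(19, d, u, 39, 34, 27, 11), (19, d, u, 39, 34, 27, 16), (19, d, u, 39, 34, 27, 7), (19, d, u, 39, 34, 27, 9), (29, b, p, 39, 34, 27, 11), (29, b, p, 39, 34, 27, 16), (29, b, p, 39, 34, 27, 7), (29, b, p, 39, 34, 27, 9), (3, u, p, 21, 25, 16, 27), (38, t, a, 21, 25, 16, 27)}.
Keep only column(s) G, A, C, B, E, F: {(b, 34, p, 11, 39, 27), (b, 34, p, 16, 39, 27), (b, 34, p, 7, 39, 27), (b, 34, p, 9, 39, 27), (d, 34, u, 11, 39, 27), (d, 34, u, 16, 39, 27), (d, 34, u, 7, 39, 27), (d, 34, u, 9, 39, 27), (t, 25, a, 27, 21, 16), (u, 25, p, 27, 21, 16)}
Apply σ_{F = 27}; surviving tuples: {(b, 34, p, 11, 39, 27), (b, 34, p, 16, 39, 27), (b, 34, p, 7, 39, 27), (b, 34, p, 9, 39, 27), (d, 34, u, 11, 39, 27), (d, 34, u, 16, 39, 27), (d, 34, u, 7, 39, 27), (d, 34, u, 9, 39, 27)}
Keep only column(s) B, A (4 duplicate(s) eliminated): {(11, 34), (16, 34), (7, 34), (9, 34)}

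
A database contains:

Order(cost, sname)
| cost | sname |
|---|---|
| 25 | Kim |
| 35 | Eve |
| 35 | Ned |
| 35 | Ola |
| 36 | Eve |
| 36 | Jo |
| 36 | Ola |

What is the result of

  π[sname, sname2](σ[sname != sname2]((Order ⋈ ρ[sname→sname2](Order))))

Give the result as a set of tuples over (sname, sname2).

{(Eve, Jo), (Eve, Ned), (Eve, Ola), (Jo, Eve), (Jo, Ola), (Ned, Eve), (Ned, Ola), (Ola, Eve), (Ola, Jo), (Ola, Ned)}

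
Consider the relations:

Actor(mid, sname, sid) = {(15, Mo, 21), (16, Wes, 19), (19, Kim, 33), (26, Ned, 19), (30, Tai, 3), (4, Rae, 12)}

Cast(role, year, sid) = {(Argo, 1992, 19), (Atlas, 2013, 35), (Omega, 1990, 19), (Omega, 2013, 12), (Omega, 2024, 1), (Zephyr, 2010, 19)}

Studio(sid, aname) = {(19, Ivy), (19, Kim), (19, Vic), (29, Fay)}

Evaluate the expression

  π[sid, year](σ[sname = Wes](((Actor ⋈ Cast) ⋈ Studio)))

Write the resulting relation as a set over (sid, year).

Joining Actor and Cast on sid yields {(16, Wes, 19, Argo, 1992), (16, Wes, 19, Omega, 1990), (16, Wes, 19, Zephyr, 2010), (26, Ned, 19, Argo, 1992), (26, Ned, 19, Omega, 1990), (26, Ned, 19, Zephyr, 2010), (4, Rae, 12, Omega, 2013)}.
Joining (Actor ⋈ Cast) and Studio on sid yields {(16, Wes, 19, Argo, 1992, Ivy), (16, Wes, 19, Argo, 1992, Kim), (16, Wes, 19, Argo, 1992, Vic), (16, Wes, 19, Omega, 1990, Ivy), (16, Wes, 19, Omega, 1990, Kim), (16, Wes, 19, Omega, 1990, Vic), (16, Wes, 19, Zephyr, 2010, Ivy), (16, Wes, 19, Zephyr, 2010, Kim), (16, Wes, 19, Zephyr, 2010, Vic), (26, Ned, 19, Argo, 1992, Ivy), (26, Ned, 19, Argo, 1992, Kim), (26, Ned, 19, Argo, 1992, Vic), (26, Ned, 19, Omega, 1990, Ivy), (26, Ned, 19, Omega, 1990, Kim), (26, Ned, 19, Omega, 1990, Vic), (26, Ned, 19, Zephyr, 2010, Ivy), (26, Ned, 19, Zephyr, 2010, Kim), (26, Ned, 19, Zephyr, 2010, Vic)}.
Apply σ_{sname = Wes}; surviving tuples: {(16, Wes, 19, Argo, 1992, Ivy), (16, Wes, 19, Argo, 1992, Kim), (16, Wes, 19, Argo, 1992, Vic), (16, Wes, 19, Omega, 1990, Ivy), (16, Wes, 19, Omega, 1990, Kim), (16, Wes, 19, Omega, 1990, Vic), (16, Wes, 19, Zephyr, 2010, Ivy), (16, Wes, 19, Zephyr, 2010, Kim), (16, Wes, 19, Zephyr, 2010, Vic)}
π_{sid, year} gives {(19, 1990), (19, 1992), (19, 2010)} (6 duplicate(s) eliminated).

{(19, 1990), (19, 1992), (19, 2010)}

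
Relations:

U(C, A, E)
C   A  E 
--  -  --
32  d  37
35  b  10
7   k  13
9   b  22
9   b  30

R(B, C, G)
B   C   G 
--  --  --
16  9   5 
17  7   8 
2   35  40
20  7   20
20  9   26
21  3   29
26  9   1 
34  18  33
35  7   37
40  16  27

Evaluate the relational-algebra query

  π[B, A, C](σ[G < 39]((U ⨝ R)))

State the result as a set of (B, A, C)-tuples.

{(16, b, 9), (17, k, 7), (20, b, 9), (20, k, 7), (26, b, 9), (35, k, 7)}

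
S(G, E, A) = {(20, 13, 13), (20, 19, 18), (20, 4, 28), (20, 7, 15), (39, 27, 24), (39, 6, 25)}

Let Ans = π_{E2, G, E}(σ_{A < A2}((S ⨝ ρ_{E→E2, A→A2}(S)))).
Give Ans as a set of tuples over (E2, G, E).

{(19, 20, 13), (19, 20, 7), (4, 20, 13), (4, 20, 19), (4, 20, 7), (6, 39, 27), (7, 20, 13)}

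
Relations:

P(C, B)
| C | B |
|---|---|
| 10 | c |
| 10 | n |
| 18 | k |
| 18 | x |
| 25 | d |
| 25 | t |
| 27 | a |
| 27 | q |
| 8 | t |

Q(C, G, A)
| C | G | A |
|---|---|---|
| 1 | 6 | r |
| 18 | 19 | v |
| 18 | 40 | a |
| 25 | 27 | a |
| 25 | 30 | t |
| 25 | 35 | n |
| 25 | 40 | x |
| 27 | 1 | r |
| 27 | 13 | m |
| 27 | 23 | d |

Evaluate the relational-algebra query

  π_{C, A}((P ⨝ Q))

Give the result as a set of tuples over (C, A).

{(18, a), (18, v), (25, a), (25, n), (25, t), (25, x), (27, d), (27, m), (27, r)}

Joining P and Q on C yields {(18, k, 19, v), (18, k, 40, a), (18, x, 19, v), (18, x, 40, a), (25, d, 27, a), (25, d, 30, t), (25, d, 35, n), (25, d, 40, x), (25, t, 27, a), (25, t, 30, t), (25, t, 35, n), (25, t, 40, x), (27, a, 1, r), (27, a, 13, m), (27, a, 23, d), (27, q, 1, r), (27, q, 13, m), (27, q, 23, d)}.
π[C, A]: project onto (C, A) (9 duplicate(s) eliminated) → {(18, a), (18, v), (25, a), (25, n), (25, t), (25, x), (27, d), (27, m), (27, r)}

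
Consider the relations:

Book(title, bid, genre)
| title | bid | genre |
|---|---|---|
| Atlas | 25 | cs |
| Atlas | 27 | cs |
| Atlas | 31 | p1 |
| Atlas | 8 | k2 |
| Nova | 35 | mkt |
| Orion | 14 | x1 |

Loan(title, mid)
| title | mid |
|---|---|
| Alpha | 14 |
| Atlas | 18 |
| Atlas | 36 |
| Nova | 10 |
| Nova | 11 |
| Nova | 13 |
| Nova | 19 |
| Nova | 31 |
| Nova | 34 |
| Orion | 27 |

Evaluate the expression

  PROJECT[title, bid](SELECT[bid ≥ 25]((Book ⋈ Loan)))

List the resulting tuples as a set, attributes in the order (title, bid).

Natural join on title: {(Atlas, 25, cs, 18), (Atlas, 25, cs, 36), (Atlas, 27, cs, 18), (Atlas, 27, cs, 36), (Atlas, 31, p1, 18), (Atlas, 31, p1, 36), (Atlas, 8, k2, 18), (Atlas, 8, k2, 36), (Nova, 35, mkt, 10), (Nova, 35, mkt, 11), (Nova, 35, mkt, 13), (Nova, 35, mkt, 19), (Nova, 35, mkt, 31), (Nova, 35, mkt, 34), (Orion, 14, x1, 27)}
σ[bid ≥ 25]: keep tuples satisfying bid ≥ 25 → {(Atlas, 25, cs, 18), (Atlas, 25, cs, 36), (Atlas, 27, cs, 18), (Atlas, 27, cs, 36), (Atlas, 31, p1, 18), (Atlas, 31, p1, 36), (Nova, 35, mkt, 10), (Nova, 35, mkt, 11), (Nova, 35, mkt, 13), (Nova, 35, mkt, 19), (Nova, 35, mkt, 31), (Nova, 35, mkt, 34)}
π_{title, bid} gives {(Atlas, 25), (Atlas, 27), (Atlas, 31), (Nova, 35)} (8 duplicate(s) eliminated).

{(Atlas, 25), (Atlas, 27), (Atlas, 31), (Nova, 35)}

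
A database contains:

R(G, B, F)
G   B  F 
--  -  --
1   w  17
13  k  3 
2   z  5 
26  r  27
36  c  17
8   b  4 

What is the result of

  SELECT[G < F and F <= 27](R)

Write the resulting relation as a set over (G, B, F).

{(1, w, 17), (2, z, 5), (26, r, 27)}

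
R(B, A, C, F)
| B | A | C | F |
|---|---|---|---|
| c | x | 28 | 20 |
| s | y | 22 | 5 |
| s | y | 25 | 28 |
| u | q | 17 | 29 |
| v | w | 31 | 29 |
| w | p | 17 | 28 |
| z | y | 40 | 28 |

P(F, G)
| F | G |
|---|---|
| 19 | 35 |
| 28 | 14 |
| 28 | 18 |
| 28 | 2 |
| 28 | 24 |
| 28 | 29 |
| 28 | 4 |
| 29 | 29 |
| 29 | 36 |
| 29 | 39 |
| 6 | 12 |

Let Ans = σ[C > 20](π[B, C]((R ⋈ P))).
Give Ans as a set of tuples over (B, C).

R ⋈ P (natural join on F): {(s, y, 25, 28, 14), (s, y, 25, 28, 18), (s, y, 25, 28, 2), (s, y, 25, 28, 24), (s, y, 25, 28, 29), (s, y, 25, 28, 4), (u, q, 17, 29, 29), (u, q, 17, 29, 36), (u, q, 17, 29, 39), (v, w, 31, 29, 29), (v, w, 31, 29, 36), (v, w, 31, 29, 39), (w, p, 17, 28, 14), (w, p, 17, 28, 18), (w, p, 17, 28, 2), (w, p, 17, 28, 24), (w, p, 17, 28, 29), (w, p, 17, 28, 4), (z, y, 40, 28, 14), (z, y, 40, 28, 18), (z, y, 40, 28, 2), (z, y, 40, 28, 24), (z, y, 40, 28, 29), (z, y, 40, 28, 4)}
Projecting to B, C (19 duplicate(s) eliminated): {(s, 25), (u, 17), (v, 31), (w, 17), (z, 40)}
Selection C > 20: {(s, 25), (v, 31), (z, 40)}

{(s, 25), (v, 31), (z, 40)}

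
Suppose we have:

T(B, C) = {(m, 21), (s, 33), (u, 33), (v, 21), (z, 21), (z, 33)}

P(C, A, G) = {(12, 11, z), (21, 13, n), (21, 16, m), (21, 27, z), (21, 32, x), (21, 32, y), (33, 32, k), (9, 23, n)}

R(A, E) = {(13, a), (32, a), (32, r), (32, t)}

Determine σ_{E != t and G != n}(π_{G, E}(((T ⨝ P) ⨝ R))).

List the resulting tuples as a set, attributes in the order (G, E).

{(k, a), (k, r), (x, a), (x, r), (y, a), (y, r)}

Natural join on C: {(m, 21, 13, n), (m, 21, 16, m), (m, 21, 27, z), (m, 21, 32, x), (m, 21, 32, y), (s, 33, 32, k), (u, 33, 32, k), (v, 21, 13, n), (v, 21, 16, m), (v, 21, 27, z), (v, 21, 32, x), (v, 21, 32, y), (z, 21, 13, n), (z, 21, 16, m), (z, 21, 27, z), (z, 21, 32, x), (z, 21, 32, y), (z, 33, 32, k)}
Natural join on A: {(m, 21, 13, n, a), (m, 21, 32, x, a), (m, 21, 32, x, r), (m, 21, 32, x, t), (m, 21, 32, y, a), (m, 21, 32, y, r), (m, 21, 32, y, t), (s, 33, 32, k, a), (s, 33, 32, k, r), (s, 33, 32, k, t), (u, 33, 32, k, a), (u, 33, 32, k, r), (u, 33, 32, k, t), (v, 21, 13, n, a), (v, 21, 32, x, a), (v, 21, 32, x, r), (v, 21, 32, x, t), (v, 21, 32, y, a), (v, 21, 32, y, r), (v, 21, 32, y, t), (z, 21, 13, n, a), (z, 21, 32, x, a), (z, 21, 32, x, r), (z, 21, 32, x, t), (z, 21, 32, y, a), (z, 21, 32, y, r), (z, 21, 32, y, t), (z, 33, 32, k, a), (z, 33, 32, k, r), (z, 33, 32, k, t)}
π[G, E]: project onto (G, E) (20 duplicate(s) eliminated) → {(k, a), (k, r), (k, t), (n, a), (x, a), (x, r), (x, t), (y, a), (y, r), (y, t)}
Filtering on E != t and G != n leaves {(k, a), (k, r), (x, a), (x, r), (y, a), (y, r)}.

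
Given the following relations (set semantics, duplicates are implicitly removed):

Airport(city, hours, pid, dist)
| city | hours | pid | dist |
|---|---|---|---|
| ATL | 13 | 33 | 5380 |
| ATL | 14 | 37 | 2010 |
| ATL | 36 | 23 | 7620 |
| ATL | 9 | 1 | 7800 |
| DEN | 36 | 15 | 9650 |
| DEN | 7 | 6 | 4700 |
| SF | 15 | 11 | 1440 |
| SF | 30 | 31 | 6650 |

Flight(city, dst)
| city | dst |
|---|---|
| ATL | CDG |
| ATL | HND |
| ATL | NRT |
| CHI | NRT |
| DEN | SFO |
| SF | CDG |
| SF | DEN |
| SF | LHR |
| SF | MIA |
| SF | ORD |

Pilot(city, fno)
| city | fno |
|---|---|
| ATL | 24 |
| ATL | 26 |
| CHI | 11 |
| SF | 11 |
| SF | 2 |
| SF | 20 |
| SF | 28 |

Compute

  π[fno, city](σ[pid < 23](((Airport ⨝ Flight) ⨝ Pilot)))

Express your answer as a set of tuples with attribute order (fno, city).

{(11, SF), (2, SF), (20, SF), (24, ATL), (26, ATL), (28, SF)}

Airport ⋈ Flight (natural join on city): {(ATL, 13, 33, 5380, CDG), (ATL, 13, 33, 5380, HND), (ATL, 13, 33, 5380, NRT), (ATL, 14, 37, 2010, CDG), (ATL, 14, 37, 2010, HND), (ATL, 14, 37, 2010, NRT), (ATL, 36, 23, 7620, CDG), (ATL, 36, 23, 7620, HND), (ATL, 36, 23, 7620, NRT), (ATL, 9, 1, 7800, CDG), (ATL, 9, 1, 7800, HND), (ATL, 9, 1, 7800, NRT), (DEN, 36, 15, 9650, SFO), (DEN, 7, 6, 4700, SFO), (SF, 15, 11, 1440, CDG), (SF, 15, 11, 1440, DEN), (SF, 15, 11, 1440, LHR), (SF, 15, 11, 1440, MIA), (SF, 15, 11, 1440, ORD), (SF, 30, 31, 6650, CDG), (SF, 30, 31, 6650, DEN), (SF, 30, 31, 6650, LHR), (SF, 30, 31, 6650, MIA), (SF, 30, 31, 6650, ORD)}
(Airport ⨝ Flight) ⋈ Pilot (natural join on city): {(ATL, 13, 33, 5380, CDG, 24), (ATL, 13, 33, 5380, CDG, 26), (ATL, 13, 33, 5380, HND, 24), (ATL, 13, 33, 5380, HND, 26), (ATL, 13, 33, 5380, NRT, 24), (ATL, 13, 33, 5380, NRT, 26), (ATL, 14, 37, 2010, CDG, 24), (ATL, 14, 37, 2010, CDG, 26), (ATL, 14, 37, 2010, HND, 24), (ATL, 14, 37, 2010, HND, 26), (ATL, 14, 37, 2010, NRT, 24), (ATL, 14, 37, 2010, NRT, 26), (ATL, 36, 23, 7620, CDG, 24), (ATL, 36, 23, 7620, CDG, 26), (ATL, 36, 23, 7620, HND, 24), (ATL, 36, 23, 7620, HND, 26), (ATL, 36, 23, 7620, NRT, 24), (ATL, 36, 23, 7620, NRT, 26), (ATL, 9, 1, 7800, CDG, 24), (ATL, 9, 1, 7800, CDG, 26), (ATL, 9, 1, 7800, HND, 24), (ATL, 9, 1, 7800, HND, 26), (ATL, 9, 1, 7800, NRT, 24), (ATL, 9, 1, 7800, NRT, 26), (SF, 15, 11, 1440, CDG, 11), (SF, 15, 11, 1440, CDG, 2), (SF, 15, 11, 1440, CDG, 20), (SF, 15, 11, 1440, CDG, 28), (SF, 15, 11, 1440, DEN, 11), (SF, 15, 11, 1440, DEN, 2), (SF, 15, 11, 1440, DEN, 20), (SF, 15, 11, 1440, DEN, 28), (SF, 15, 11, 1440, LHR, 11), (SF, 15, 11, 1440, LHR, 2), (SF, 15, 11, 1440, LHR, 20), (SF, 15, 11, 1440, LHR, 28), (SF, 15, 11, 1440, MIA, 11), (SF, 15, 11, 1440, MIA, 2), (SF, 15, 11, 1440, MIA, 20), (SF, 15, 11, 1440, MIA, 28), (SF, 15, 11, 1440, ORD, 11), (SF, 15, 11, 1440, ORD, 2), (SF, 15, 11, 1440, ORD, 20), (SF, 15, 11, 1440, ORD, 28), (SF, 30, 31, 6650, CDG, 11), (SF, 30, 31, 6650, CDG, 2), (SF, 30, 31, 6650, CDG, 20), (SF, 30, 31, 6650, CDG, 28), (SF, 30, 31, 6650, DEN, 11), (SF, 30, 31, 6650, DEN, 2), (SF, 30, 31, 6650, DEN, 20), (SF, 30, 31, 6650, DEN, 28), (SF, 30, 31, 6650, LHR, 11), (SF, 30, 31, 6650, LHR, 2), (SF, 30, 31, 6650, LHR, 20), (SF, 30, 31, 6650, LHR, 28), (SF, 30, 31, 6650, MIA, 11), (SF, 30, 31, 6650, MIA, 2), (SF, 30, 31, 6650, MIA, 20), (SF, 30, 31, 6650, MIA, 28), (SF, 30, 31, 6650, ORD, 11), (SF, 30, 31, 6650, ORD, 2), (SF, 30, 31, 6650, ORD, 20), (SF, 30, 31, 6650, ORD, 28)}
Apply σ_{pid < 23}; surviving tuples: {(ATL, 9, 1, 7800, CDG, 24), (ATL, 9, 1, 7800, CDG, 26), (ATL, 9, 1, 7800, HND, 24), (ATL, 9, 1, 7800, HND, 26), (ATL, 9, 1, 7800, NRT, 24), (ATL, 9, 1, 7800, NRT, 26), (SF, 15, 11, 1440, CDG, 11), (SF, 15, 11, 1440, CDG, 2), (SF, 15, 11, 1440, CDG, 20), (SF, 15, 11, 1440, CDG, 28), (SF, 15, 11, 1440, DEN, 11), (SF, 15, 11, 1440, DEN, 2), (SF, 15, 11, 1440, DEN, 20), (SF, 15, 11, 1440, DEN, 28), (SF, 15, 11, 1440, LHR, 11), (SF, 15, 11, 1440, LHR, 2), (SF, 15, 11, 1440, LHR, 20), (SF, 15, 11, 1440, LHR, 28), (SF, 15, 11, 1440, MIA, 11), (SF, 15, 11, 1440, MIA, 2), (SF, 15, 11, 1440, MIA, 20), (SF, 15, 11, 1440, MIA, 28), (SF, 15, 11, 1440, ORD, 11), (SF, 15, 11, 1440, ORD, 2), (SF, 15, 11, 1440, ORD, 20), (SF, 15, 11, 1440, ORD, 28)}
Keep only column(s) fno, city (20 duplicate(s) eliminated): {(11, SF), (2, SF), (20, SF), (24, ATL), (26, ATL), (28, SF)}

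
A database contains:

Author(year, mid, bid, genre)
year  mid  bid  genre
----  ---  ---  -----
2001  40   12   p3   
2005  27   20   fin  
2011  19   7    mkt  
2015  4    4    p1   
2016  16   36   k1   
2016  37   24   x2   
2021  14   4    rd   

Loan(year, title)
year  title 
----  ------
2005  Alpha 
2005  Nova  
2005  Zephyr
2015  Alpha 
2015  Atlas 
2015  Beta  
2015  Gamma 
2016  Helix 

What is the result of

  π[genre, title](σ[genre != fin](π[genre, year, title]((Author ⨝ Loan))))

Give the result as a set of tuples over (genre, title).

{(k1, Helix), (p1, Alpha), (p1, Atlas), (p1, Beta), (p1, Gamma), (x2, Helix)}

Author ⋈ Loan (natural join on year): {(2005, 27, 20, fin, Alpha), (2005, 27, 20, fin, Nova), (2005, 27, 20, fin, Zephyr), (2015, 4, 4, p1, Alpha), (2015, 4, 4, p1, Atlas), (2015, 4, 4, p1, Beta), (2015, 4, 4, p1, Gamma), (2016, 16, 36, k1, Helix), (2016, 37, 24, x2, Helix)}
Keep only column(s) genre, year, title: {(fin, 2005, Alpha), (fin, 2005, Nova), (fin, 2005, Zephyr), (k1, 2016, Helix), (p1, 2015, Alpha), (p1, 2015, Atlas), (p1, 2015, Beta), (p1, 2015, Gamma), (x2, 2016, Helix)}
Selection genre != fin: {(k1, 2016, Helix), (p1, 2015, Alpha), (p1, 2015, Atlas), (p1, 2015, Beta), (p1, 2015, Gamma), (x2, 2016, Helix)}
Keep only column(s) genre, title: {(k1, Helix), (p1, Alpha), (p1, Atlas), (p1, Beta), (p1, Gamma), (x2, Helix)}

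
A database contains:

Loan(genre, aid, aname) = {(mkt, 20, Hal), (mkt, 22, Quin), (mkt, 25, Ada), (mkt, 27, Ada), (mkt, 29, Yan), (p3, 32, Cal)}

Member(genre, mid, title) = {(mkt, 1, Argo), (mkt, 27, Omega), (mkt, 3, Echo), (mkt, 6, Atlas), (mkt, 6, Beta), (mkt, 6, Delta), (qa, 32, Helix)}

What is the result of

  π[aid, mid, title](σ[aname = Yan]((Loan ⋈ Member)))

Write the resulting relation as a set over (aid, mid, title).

{(29, 1, Argo), (29, 27, Omega), (29, 3, Echo), (29, 6, Atlas), (29, 6, Beta), (29, 6, Delta)}

Loan ⋈ Member (natural join on genre): {(mkt, 20, Hal, 1, Argo), (mkt, 20, Hal, 27, Omega), (mkt, 20, Hal, 3, Echo), (mkt, 20, Hal, 6, Atlas), (mkt, 20, Hal, 6, Beta), (mkt, 20, Hal, 6, Delta), (mkt, 22, Quin, 1, Argo), (mkt, 22, Quin, 27, Omega), (mkt, 22, Quin, 3, Echo), (mkt, 22, Quin, 6, Atlas), (mkt, 22, Quin, 6, Beta), (mkt, 22, Quin, 6, Delta), (mkt, 25, Ada, 1, Argo), (mkt, 25, Ada, 27, Omega), (mkt, 25, Ada, 3, Echo), (mkt, 25, Ada, 6, Atlas), (mkt, 25, Ada, 6, Beta), (mkt, 25, Ada, 6, Delta), (mkt, 27, Ada, 1, Argo), (mkt, 27, Ada, 27, Omega), (mkt, 27, Ada, 3, Echo), (mkt, 27, Ada, 6, Atlas), (mkt, 27, Ada, 6, Beta), (mkt, 27, Ada, 6, Delta), (mkt, 29, Yan, 1, Argo), (mkt, 29, Yan, 27, Omega), (mkt, 29, Yan, 3, Echo), (mkt, 29, Yan, 6, Atlas), (mkt, 29, Yan, 6, Beta), (mkt, 29, Yan, 6, Delta)}
Selection aname = Yan: {(mkt, 29, Yan, 1, Argo), (mkt, 29, Yan, 27, Omega), (mkt, 29, Yan, 3, Echo), (mkt, 29, Yan, 6, Atlas), (mkt, 29, Yan, 6, Beta), (mkt, 29, Yan, 6, Delta)}
Keep only column(s) aid, mid, title: {(29, 1, Argo), (29, 27, Omega), (29, 3, Echo), (29, 6, Atlas), (29, 6, Beta), (29, 6, Delta)}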